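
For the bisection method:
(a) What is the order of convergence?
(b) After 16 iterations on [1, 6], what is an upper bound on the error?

(a) Bisection has linear (order 1) convergence; the error is halved each step.

(b) Error bound = (b-a)/2^n = (6 - 1)/2^{16}
    = 5/2^{16}

(a) 1 (linear); (b) error ≤ 7.63e-05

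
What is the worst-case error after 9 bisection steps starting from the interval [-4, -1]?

Bisection error bound: |error| ≤ (b-a)/2^n
|error| ≤ (-1 - (-4))/2^9 = 3/2^9
|error| ≤ 0.0058593750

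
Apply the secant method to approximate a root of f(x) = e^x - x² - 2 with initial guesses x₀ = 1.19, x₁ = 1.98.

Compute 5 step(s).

f(x) = e^x - x² - 2
x₀ = 1.19, x₁ = 1.98

Secant formula: x_{n+1} = x_n - f(x_n)(x_n - x_{n-1})/(f(x_n) - f(x_{n-1}))

Iteration 1:
  f(1.190000) = -0.129019
  f(1.980000) = 1.322343
  x_2 = 1.980000 - 1.322343×(1.980000 - 1.190000)/(1.322343 - (-0.129019))
       = 1.260227
Iteration 2:
  f(1.980000) = 1.322343
  f(1.260227) = -0.061950
  x_3 = 1.260227 - (-0.061950)×(1.260227 - 1.980000)/(-0.061950 - 1.322343)
       = 1.292438
Iteration 3:
  f(1.260227) = -0.061950
  f(1.292438) = -0.028741
  x_4 = 1.292438 - (-0.028741)×(1.292438 - 1.260227)/(-0.028741 - (-0.061950))
       = 1.320317
Iteration 4:
  f(1.292438) = -0.028741
  f(1.320317) = 0.001371
  x_5 = 1.320317 - 0.001371×(1.320317 - 1.292438)/(0.001371 - (-0.028741))
       = 1.319047
Iteration 5:
  f(1.320317) = 0.001371
  f(1.319047) = -0.000029
  x_6 = 1.319047 - (-0.000029)×(1.319047 - 1.320317)/(-0.000029 - 0.001371)
       = 1.319074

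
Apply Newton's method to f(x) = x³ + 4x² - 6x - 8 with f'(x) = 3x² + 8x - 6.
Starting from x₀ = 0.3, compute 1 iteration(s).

f(x) = x³ + 4x² - 6x - 8
f'(x) = 3x² + 8x - 6
x₀ = 0.3

Newton-Raphson formula: x_{n+1} = x_n - f(x_n)/f'(x_n)

Iteration 1:
  f(0.300000) = -9.413000
  f'(0.300000) = -3.330000
  x_1 = 0.300000 - (-9.413000)/(-3.330000) = -2.526727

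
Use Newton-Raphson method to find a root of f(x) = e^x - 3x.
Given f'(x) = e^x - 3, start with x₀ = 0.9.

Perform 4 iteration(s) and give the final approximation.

f(x) = e^x - 3x
f'(x) = e^x - 3
x₀ = 0.9

Newton-Raphson formula: x_{n+1} = x_n - f(x_n)/f'(x_n)

Iteration 1:
  f(0.900000) = -0.240397
  f'(0.900000) = -0.540397
  x_1 = 0.900000 - (-0.240397)/(-0.540397) = 0.455148
Iteration 2:
  f(0.455148) = 0.210963
  f'(0.455148) = -1.423594
  x_2 = 0.455148 - 0.210963/(-1.423594) = 0.603338
Iteration 3:
  f(0.603338) = 0.018197
  f'(0.603338) = -1.171788
  x_3 = 0.603338 - 0.018197/(-1.171788) = 0.618867
Iteration 4:
  f(0.618867) = 0.000222
  f'(0.618867) = -1.143176
  x_4 = 0.618867 - 0.000222/(-1.143176) = 0.619061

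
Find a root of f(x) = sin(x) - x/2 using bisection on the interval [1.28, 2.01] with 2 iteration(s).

f(x) = sin(x) - x/2
Initial interval: [1.28, 2.01]

Iteration 1:
  c_1 = (1.280000 + 2.010000)/2 = 1.645000
  f(c_1) = f(1.645000) = 0.174748
  f(a) × f(c) ≥ 0, new interval: [1.645000, 2.010000]
Iteration 2:
  c_2 = (1.645000 + 2.010000)/2 = 1.827500
  f(c_2) = f(1.827500) = 0.053482
  f(a) × f(c) ≥ 0, new interval: [1.827500, 2.010000]

After 2 iteration(s), the approximation is c_2 = 1.827500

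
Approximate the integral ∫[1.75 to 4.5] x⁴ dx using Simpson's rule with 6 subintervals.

f(x) = x⁴
a = 1.75, b = 4.5, n = 6
h = (b - a)/n = 0.458333

Simpson's rule: (h/3)[f(x₀) + 4f(x₁) + 2f(x₂) + ... + f(xₙ)]

x_0 = 1.7500, f(x_0) = 9.378906, coefficient = 1
x_1 = 2.2083, f(x_1) = 23.782555, coefficient = 4
x_2 = 2.6667, f(x_2) = 50.567901, coefficient = 2
x_3 = 3.1250, f(x_3) = 95.367432, coefficient = 4
x_4 = 3.5833, f(x_4) = 164.872733, coefficient = 2
x_5 = 4.0417, f(x_5) = 266.834494, coefficient = 4
x_6 = 4.5000, f(x_6) = 410.062500, coefficient = 1

I ≈ (0.458333/3) × 2394.260598 = 365.789814
Exact value: 365.773633
Error: 0.016181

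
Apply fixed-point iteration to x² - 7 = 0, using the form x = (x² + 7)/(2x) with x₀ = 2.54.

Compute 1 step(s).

Equation: x² - 7 = 0
Fixed-point form: x = (x² + 7)/(2x)
x₀ = 2.54

x_1 = g(2.540000) = 2.647953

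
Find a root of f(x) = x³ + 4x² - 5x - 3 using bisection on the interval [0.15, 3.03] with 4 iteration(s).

f(x) = x³ + 4x² - 5x - 3
Initial interval: [0.15, 3.03]

Iteration 1:
  c_1 = (0.150000 + 3.030000)/2 = 1.590000
  f(c_1) = f(1.590000) = 3.182079
  f(a) × f(c) < 0, new interval: [0.150000, 1.590000]
Iteration 2:
  c_2 = (0.150000 + 1.590000)/2 = 0.870000
  f(c_2) = f(0.870000) = -3.663897
  f(a) × f(c) ≥ 0, new interval: [0.870000, 1.590000]
Iteration 3:
  c_3 = (0.870000 + 1.590000)/2 = 1.230000
  f(c_3) = f(1.230000) = -1.237533
  f(a) × f(c) ≥ 0, new interval: [1.230000, 1.590000]
Iteration 4:
  c_4 = (1.230000 + 1.590000)/2 = 1.410000
  f(c_4) = f(1.410000) = 0.705621
  f(a) × f(c) < 0, new interval: [1.230000, 1.410000]

After 4 iteration(s), the approximation is c_4 = 1.410000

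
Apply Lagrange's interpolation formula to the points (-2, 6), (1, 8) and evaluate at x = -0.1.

Lagrange interpolation formula:
P(x) = Σ yᵢ × Lᵢ(x)
where Lᵢ(x) = Π_{j≠i} (x - xⱼ)/(xᵢ - xⱼ)

L_0(-0.1) = (-0.1 - 1)/(-2 - 1) = 0.366667
L_1(-0.1) = (-0.1 - (-2))/(1 - (-2)) = 0.633333

P(-0.1) = 6×L_0(-0.1) + 8×L_1(-0.1)
P(-0.1) = 7.266667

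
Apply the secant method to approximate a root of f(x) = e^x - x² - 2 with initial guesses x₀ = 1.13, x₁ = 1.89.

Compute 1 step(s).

f(x) = e^x - x² - 2
x₀ = 1.13, x₁ = 1.89

Secant formula: x_{n+1} = x_n - f(x_n)(x_n - x_{n-1})/(f(x_n) - f(x_{n-1}))

Iteration 1:
  f(1.130000) = -0.181243
  f(1.890000) = 1.047269
  x_2 = 1.890000 - 1.047269×(1.890000 - 1.130000)/(1.047269 - (-0.181243))
       = 1.242123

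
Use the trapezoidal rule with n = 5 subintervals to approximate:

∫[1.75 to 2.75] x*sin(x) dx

f(x) = x*sin(x)
a = 1.75, b = 2.75, n = 5
h = (b - a)/n = 0.200000

Trapezoidal rule: (h/2)[f(x₀) + 2f(x₁) + 2f(x₂) + ... + f(xₙ)]

x_0 = 1.7500, f(x_0) = 1.721975, coefficient = 1
x_1 = 1.9500, f(x_1) = 1.811471, coefficient = 2
x_2 = 2.1500, f(x_2) = 1.799332, coefficient = 2
x_3 = 2.3500, f(x_3) = 1.671962, coefficient = 2
x_4 = 2.5500, f(x_4) = 1.422093, coefficient = 2
x_5 = 2.7500, f(x_5) = 1.049568, coefficient = 1

I ≈ (0.200000/2) × 16.181263 = 1.618126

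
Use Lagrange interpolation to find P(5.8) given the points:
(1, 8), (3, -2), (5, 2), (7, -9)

Lagrange interpolation formula:
P(x) = Σ yᵢ × Lᵢ(x)
where Lᵢ(x) = Π_{j≠i} (x - xⱼ)/(xᵢ - xⱼ)

L_0(5.8) = (5.8 - 3)/(1 - 3) × (5.8 - 5)/(1 - 5) × (5.8 - 7)/(1 - 7) = 0.056000
L_1(5.8) = (5.8 - 1)/(3 - 1) × (5.8 - 5)/(3 - 5) × (5.8 - 7)/(3 - 7) = -0.288000
L_2(5.8) = (5.8 - 1)/(5 - 1) × (5.8 - 3)/(5 - 3) × (5.8 - 7)/(5 - 7) = 1.008000
L_3(5.8) = (5.8 - 1)/(7 - 1) × (5.8 - 3)/(7 - 3) × (5.8 - 5)/(7 - 5) = 0.224000

P(5.8) = 8×L_0(5.8) + (-2)×L_1(5.8) + 2×L_2(5.8) + (-9)×L_3(5.8)
P(5.8) = 1.024000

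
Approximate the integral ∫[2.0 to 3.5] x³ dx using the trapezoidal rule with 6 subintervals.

f(x) = x³
a = 2.0, b = 3.5, n = 6
h = (b - a)/n = 0.250000

Trapezoidal rule: (h/2)[f(x₀) + 2f(x₁) + 2f(x₂) + ... + f(xₙ)]

x_0 = 2.0000, f(x_0) = 8.000000, coefficient = 1
x_1 = 2.2500, f(x_1) = 11.390625, coefficient = 2
x_2 = 2.5000, f(x_2) = 15.625000, coefficient = 2
x_3 = 2.7500, f(x_3) = 20.796875, coefficient = 2
x_4 = 3.0000, f(x_4) = 27.000000, coefficient = 2
x_5 = 3.2500, f(x_5) = 34.328125, coefficient = 2
x_6 = 3.5000, f(x_6) = 42.875000, coefficient = 1

I ≈ (0.250000/2) × 269.156250 = 33.644531
Exact value: 33.515625
Error: 0.128906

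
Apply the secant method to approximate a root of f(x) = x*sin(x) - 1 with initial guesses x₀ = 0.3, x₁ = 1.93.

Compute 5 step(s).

f(x) = x*sin(x) - 1
x₀ = 0.3, x₁ = 1.93

Secant formula: x_{n+1} = x_n - f(x_n)(x_n - x_{n-1})/(f(x_n) - f(x_{n-1}))

Iteration 1:
  f(0.300000) = -0.911344
  f(1.930000) = 0.806822
  x_2 = 1.930000 - 0.806822×(1.930000 - 0.300000)/(0.806822 - (-0.911344))
       = 1.164579
Iteration 2:
  f(1.930000) = 0.806822
  f(1.164579) = 0.069809
  x_3 = 1.164579 - 0.069809×(1.164579 - 1.930000)/(0.069809 - 0.806822)
       = 1.092080
Iteration 3:
  f(1.164579) = 0.069809
  f(1.092080) = -0.030684
  x_4 = 1.092080 - (-0.030684)×(1.092080 - 1.164579)/(-0.030684 - 0.069809)
       = 1.114217
Iteration 4:
  f(1.092080) = -0.030684
  f(1.114217) = 0.000083
  x_5 = 1.114217 - 0.000083×(1.114217 - 1.092080)/(0.000083 - (-0.030684))
       = 1.114157
Iteration 5:
  f(1.114217) = 0.000083
  f(1.114157) = 0.000000
  x_6 = 1.114157 - 0.000000×(1.114157 - 1.114217)/(0.000000 - 0.000083)
       = 1.114157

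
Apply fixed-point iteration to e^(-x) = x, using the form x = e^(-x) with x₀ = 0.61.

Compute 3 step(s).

Equation: e^(-x) = x
Fixed-point form: x = e^(-x)
x₀ = 0.61

x_1 = g(0.610000) = 0.543351
x_2 = g(0.543351) = 0.580799
x_3 = g(0.580799) = 0.559451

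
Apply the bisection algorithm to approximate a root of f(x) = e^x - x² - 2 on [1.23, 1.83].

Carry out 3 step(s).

f(x) = e^x - x² - 2
Initial interval: [1.23, 1.83]

Iteration 1:
  c_1 = (1.230000 + 1.830000)/2 = 1.530000
  f(c_1) = f(1.530000) = 0.277277
  f(a) × f(c) < 0, new interval: [1.230000, 1.530000]
Iteration 2:
  c_2 = (1.230000 + 1.530000)/2 = 1.380000
  f(c_2) = f(1.380000) = 0.070502
  f(a) × f(c) < 0, new interval: [1.230000, 1.380000]
Iteration 3:
  c_3 = (1.230000 + 1.380000)/2 = 1.305000
  f(c_3) = f(1.305000) = -0.015336
  f(a) × f(c) ≥ 0, new interval: [1.305000, 1.380000]

After 3 iteration(s), the approximation is c_3 = 1.305000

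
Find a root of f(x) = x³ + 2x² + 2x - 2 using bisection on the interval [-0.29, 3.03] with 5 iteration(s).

f(x) = x³ + 2x² + 2x - 2
Initial interval: [-0.29, 3.03]

Iteration 1:
  c_1 = (-0.290000 + 3.030000)/2 = 1.370000
  f(c_1) = f(1.370000) = 7.065153
  f(a) × f(c) < 0, new interval: [-0.290000, 1.370000]
Iteration 2:
  c_2 = (-0.290000 + 1.370000)/2 = 0.540000
  f(c_2) = f(0.540000) = -0.179336
  f(a) × f(c) ≥ 0, new interval: [0.540000, 1.370000]
Iteration 3:
  c_3 = (0.540000 + 1.370000)/2 = 0.955000
  f(c_3) = f(0.955000) = 2.605034
  f(a) × f(c) < 0, new interval: [0.540000, 0.955000]
Iteration 4:
  c_4 = (0.540000 + 0.955000)/2 = 0.747500
  f(c_4) = f(0.747500) = 1.030183
  f(a) × f(c) < 0, new interval: [0.540000, 0.747500]
Iteration 5:
  c_5 = (0.540000 + 0.747500)/2 = 0.643750
  f(c_5) = f(0.643750) = 0.383107
  f(a) × f(c) < 0, new interval: [0.540000, 0.643750]

After 5 iteration(s), the approximation is c_5 = 0.643750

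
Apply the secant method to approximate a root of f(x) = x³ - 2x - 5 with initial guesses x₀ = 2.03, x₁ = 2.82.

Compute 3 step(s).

f(x) = x³ - 2x - 5
x₀ = 2.03, x₁ = 2.82

Secant formula: x_{n+1} = x_n - f(x_n)(x_n - x_{n-1})/(f(x_n) - f(x_{n-1}))

Iteration 1:
  f(2.030000) = -0.694573
  f(2.820000) = 11.785768
  x_2 = 2.820000 - 11.785768×(2.820000 - 2.030000)/(11.785768 - (-0.694573))
       = 2.073966
Iteration 2:
  f(2.820000) = 11.785768
  f(2.073966) = -0.227108
  x_3 = 2.073966 - (-0.227108)×(2.073966 - 2.820000)/(-0.227108 - 11.785768)
       = 2.088070
Iteration 3:
  f(2.073966) = -0.227108
  f(2.088070) = -0.072077
  x_4 = 2.088070 - (-0.072077)×(2.088070 - 2.073966)/(-0.072077 - (-0.227108))
       = 2.094627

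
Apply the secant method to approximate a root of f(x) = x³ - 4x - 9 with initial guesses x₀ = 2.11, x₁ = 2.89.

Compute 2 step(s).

f(x) = x³ - 4x - 9
x₀ = 2.11, x₁ = 2.89

Secant formula: x_{n+1} = x_n - f(x_n)(x_n - x_{n-1})/(f(x_n) - f(x_{n-1}))

Iteration 1:
  f(2.110000) = -8.046069
  f(2.890000) = 3.577569
  x_2 = 2.890000 - 3.577569×(2.890000 - 2.110000)/(3.577569 - (-8.046069))
       = 2.649929
Iteration 2:
  f(2.890000) = 3.577569
  f(2.649929) = -0.991595
  x_3 = 2.649929 - (-0.991595)×(2.649929 - 2.890000)/(-0.991595 - 3.577569)
       = 2.702029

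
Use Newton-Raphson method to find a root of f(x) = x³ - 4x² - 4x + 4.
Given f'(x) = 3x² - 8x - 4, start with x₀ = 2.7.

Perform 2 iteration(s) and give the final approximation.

f(x) = x³ - 4x² - 4x + 4
f'(x) = 3x² - 8x - 4
x₀ = 2.7

Newton-Raphson formula: x_{n+1} = x_n - f(x_n)/f'(x_n)

Iteration 1:
  f(2.700000) = -16.277000
  f'(2.700000) = -3.730000
  x_1 = 2.700000 - (-16.277000)/(-3.730000) = -1.663807
Iteration 2:
  f(-1.663807) = -5.023626
  f'(-1.663807) = 17.615217
  x_2 = -1.663807 - (-5.023626)/17.615217 = -1.378620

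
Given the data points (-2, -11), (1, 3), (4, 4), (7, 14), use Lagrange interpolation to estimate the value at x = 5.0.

Lagrange interpolation formula:
P(x) = Σ yᵢ × Lᵢ(x)
where Lᵢ(x) = Π_{j≠i} (x - xⱼ)/(xᵢ - xⱼ)

L_0(5.0) = (5.0 - 1)/(-2 - 1) × (5.0 - 4)/(-2 - 4) × (5.0 - 7)/(-2 - 7) = 0.049383
L_1(5.0) = (5.0 - (-2))/(1 - (-2)) × (5.0 - 4)/(1 - 4) × (5.0 - 7)/(1 - 7) = -0.259259
L_2(5.0) = (5.0 - (-2))/(4 - (-2)) × (5.0 - 1)/(4 - 1) × (5.0 - 7)/(4 - 7) = 1.037037
L_3(5.0) = (5.0 - (-2))/(7 - (-2)) × (5.0 - 1)/(7 - 1) × (5.0 - 4)/(7 - 4) = 0.172840

P(5.0) = (-11)×L_0(5.0) + 3×L_1(5.0) + 4×L_2(5.0) + 14×L_3(5.0)
P(5.0) = 5.246914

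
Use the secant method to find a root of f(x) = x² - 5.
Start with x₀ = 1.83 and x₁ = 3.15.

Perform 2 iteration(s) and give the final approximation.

f(x) = x² - 5
x₀ = 1.83, x₁ = 3.15

Secant formula: x_{n+1} = x_n - f(x_n)(x_n - x_{n-1})/(f(x_n) - f(x_{n-1}))

Iteration 1:
  f(1.830000) = -1.651100
  f(3.150000) = 4.922500
  x_2 = 3.150000 - 4.922500×(3.150000 - 1.830000)/(4.922500 - (-1.651100))
       = 2.161546
Iteration 2:
  f(3.150000) = 4.922500
  f(2.161546) = -0.327718
  x_3 = 2.161546 - (-0.327718)×(2.161546 - 3.150000)/(-0.327718 - 4.922500)
       = 2.223245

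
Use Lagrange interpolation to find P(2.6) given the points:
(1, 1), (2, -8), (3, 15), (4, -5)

Lagrange interpolation formula:
P(x) = Σ yᵢ × Lᵢ(x)
where Lᵢ(x) = Π_{j≠i} (x - xⱼ)/(xᵢ - xⱼ)

L_0(2.6) = (2.6 - 2)/(1 - 2) × (2.6 - 3)/(1 - 3) × (2.6 - 4)/(1 - 4) = -0.056000
L_1(2.6) = (2.6 - 1)/(2 - 1) × (2.6 - 3)/(2 - 3) × (2.6 - 4)/(2 - 4) = 0.448000
L_2(2.6) = (2.6 - 1)/(3 - 1) × (2.6 - 2)/(3 - 2) × (2.6 - 4)/(3 - 4) = 0.672000
L_3(2.6) = (2.6 - 1)/(4 - 1) × (2.6 - 2)/(4 - 2) × (2.6 - 3)/(4 - 3) = -0.064000

P(2.6) = 1×L_0(2.6) + (-8)×L_1(2.6) + 15×L_2(2.6) + (-5)×L_3(2.6)
P(2.6) = 6.760000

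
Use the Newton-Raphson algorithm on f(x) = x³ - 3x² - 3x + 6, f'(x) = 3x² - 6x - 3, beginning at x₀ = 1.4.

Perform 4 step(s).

f(x) = x³ - 3x² - 3x + 6
f'(x) = 3x² - 6x - 3
x₀ = 1.4

Newton-Raphson formula: x_{n+1} = x_n - f(x_n)/f'(x_n)

Iteration 1:
  f(1.400000) = -1.336000
  f'(1.400000) = -5.520000
  x_1 = 1.400000 - (-1.336000)/(-5.520000) = 1.157971
Iteration 2:
  f(1.157971) = 0.056116
  f'(1.157971) = -5.925135
  x_2 = 1.157971 - 0.056116/(-5.925135) = 1.167442
Iteration 3:
  f(1.167442) = 0.000043
  f'(1.167442) = -5.915890
  x_3 = 1.167442 - 0.000043/(-5.915890) = 1.167449
Iteration 4:
  f(1.167449) = 0.000000
  f'(1.167449) = -5.915882
  x_4 = 1.167449 - 0.000000/(-5.915882) = 1.167449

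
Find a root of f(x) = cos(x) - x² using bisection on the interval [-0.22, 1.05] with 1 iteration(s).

f(x) = cos(x) - x²
Initial interval: [-0.22, 1.05]

Iteration 1:
  c_1 = (-0.220000 + 1.050000)/2 = 0.415000
  f(c_1) = f(0.415000) = 0.742891
  f(a) × f(c) ≥ 0, new interval: [0.415000, 1.050000]

After 1 iteration(s), the approximation is c_1 = 0.415000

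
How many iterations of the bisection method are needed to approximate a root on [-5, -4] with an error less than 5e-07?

We need (b-a)/2^n ≤ 5e-07
(-4 - (-5))/2^n ≤ 5e-07
1/2^n ≤ 5e-07
2^n ≥ 2000000
n ≥ log₂(2000000) = 20.93
n ≥ 21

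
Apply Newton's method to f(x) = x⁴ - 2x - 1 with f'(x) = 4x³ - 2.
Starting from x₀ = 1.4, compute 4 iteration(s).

f(x) = x⁴ - 2x - 1
f'(x) = 4x³ - 2
x₀ = 1.4

Newton-Raphson formula: x_{n+1} = x_n - f(x_n)/f'(x_n)

Iteration 1:
  f(1.400000) = 0.041600
  f'(1.400000) = 8.976000
  x_1 = 1.400000 - 0.041600/8.976000 = 1.395365
Iteration 2:
  f(1.395365) = 0.000252
  f'(1.395365) = 8.867355
  x_2 = 1.395365 - 0.000252/8.867355 = 1.395337
Iteration 3:
  f(1.395337) = 0.000000
  f'(1.395337) = 8.866691
  x_3 = 1.395337 - 0.000000/8.866691 = 1.395337
Iteration 4:
  f(1.395337) = 0.000000
  f'(1.395337) = 8.866691
  x_4 = 1.395337 - 0.000000/8.866691 = 1.395337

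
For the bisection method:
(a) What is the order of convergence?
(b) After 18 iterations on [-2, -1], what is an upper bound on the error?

(a) Bisection has linear (order 1) convergence; the error is halved each step.

(b) Error bound = (b-a)/2^n = (-1 - (-2))/2^{18}
    = 1/2^{18}

(a) 1 (linear); (b) error ≤ 3.81e-06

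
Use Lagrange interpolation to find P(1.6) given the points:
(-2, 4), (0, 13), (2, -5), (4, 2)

Lagrange interpolation formula:
P(x) = Σ yᵢ × Lᵢ(x)
where Lᵢ(x) = Π_{j≠i} (x - xⱼ)/(xᵢ - xⱼ)

L_0(1.6) = (1.6 - 0)/(-2 - 0) × (1.6 - 2)/(-2 - 2) × (1.6 - 4)/(-2 - 4) = -0.032000
L_1(1.6) = (1.6 - (-2))/(0 - (-2)) × (1.6 - 2)/(0 - 2) × (1.6 - 4)/(0 - 4) = 0.216000
L_2(1.6) = (1.6 - (-2))/(2 - (-2)) × (1.6 - 0)/(2 - 0) × (1.6 - 4)/(2 - 4) = 0.864000
L_3(1.6) = (1.6 - (-2))/(4 - (-2)) × (1.6 - 0)/(4 - 0) × (1.6 - 2)/(4 - 2) = -0.048000

P(1.6) = 4×L_0(1.6) + 13×L_1(1.6) + (-5)×L_2(1.6) + 2×L_3(1.6)
P(1.6) = -1.736000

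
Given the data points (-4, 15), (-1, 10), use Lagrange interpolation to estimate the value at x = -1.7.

Lagrange interpolation formula:
P(x) = Σ yᵢ × Lᵢ(x)
where Lᵢ(x) = Π_{j≠i} (x - xⱼ)/(xᵢ - xⱼ)

L_0(-1.7) = (-1.7 - (-1))/(-4 - (-1)) = 0.233333
L_1(-1.7) = (-1.7 - (-4))/(-1 - (-4)) = 0.766667

P(-1.7) = 15×L_0(-1.7) + 10×L_1(-1.7)
P(-1.7) = 11.166667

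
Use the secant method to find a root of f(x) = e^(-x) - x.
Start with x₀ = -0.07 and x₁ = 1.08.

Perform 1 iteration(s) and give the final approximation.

f(x) = e^(-x) - x
x₀ = -0.07, x₁ = 1.08

Secant formula: x_{n+1} = x_n - f(x_n)(x_n - x_{n-1})/(f(x_n) - f(x_{n-1}))

Iteration 1:
  f(-0.070000) = 1.142508
  f(1.080000) = -0.740404
  x_2 = 1.080000 - (-0.740404)×(1.080000 - (-0.070000))/(-0.740404 - 1.142508)
       = 0.627794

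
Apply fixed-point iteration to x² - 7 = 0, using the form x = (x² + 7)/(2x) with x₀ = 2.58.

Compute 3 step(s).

Equation: x² - 7 = 0
Fixed-point form: x = (x² + 7)/(2x)
x₀ = 2.58

x_1 = g(2.580000) = 2.646589
x_2 = g(2.646589) = 2.645751
x_3 = g(2.645751) = 2.645751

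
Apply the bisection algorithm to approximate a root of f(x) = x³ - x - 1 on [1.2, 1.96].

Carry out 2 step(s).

f(x) = x³ - x - 1
Initial interval: [1.2, 1.96]

Iteration 1:
  c_1 = (1.200000 + 1.960000)/2 = 1.580000
  f(c_1) = f(1.580000) = 1.364312
  f(a) × f(c) < 0, new interval: [1.200000, 1.580000]
Iteration 2:
  c_2 = (1.200000 + 1.580000)/2 = 1.390000
  f(c_2) = f(1.390000) = 0.295619
  f(a) × f(c) < 0, new interval: [1.200000, 1.390000]

After 2 iteration(s), the approximation is c_2 = 1.390000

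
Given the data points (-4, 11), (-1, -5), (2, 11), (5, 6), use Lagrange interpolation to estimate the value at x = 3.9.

Lagrange interpolation formula:
P(x) = Σ yᵢ × Lᵢ(x)
where Lᵢ(x) = Π_{j≠i} (x - xⱼ)/(xᵢ - xⱼ)

L_0(3.9) = (3.9 - (-1))/(-4 - (-1)) × (3.9 - 2)/(-4 - 2) × (3.9 - 5)/(-4 - 5) = 0.063216
L_1(3.9) = (3.9 - (-4))/(-1 - (-4)) × (3.9 - 2)/(-1 - 2) × (3.9 - 5)/(-1 - 5) = -0.305759
L_2(3.9) = (3.9 - (-4))/(2 - (-4)) × (3.9 - (-1))/(2 - (-1)) × (3.9 - 5)/(2 - 5) = 0.788537
L_3(3.9) = (3.9 - (-4))/(5 - (-4)) × (3.9 - (-1))/(5 - (-1)) × (3.9 - 2)/(5 - 2) = 0.454006

P(3.9) = 11×L_0(3.9) + (-5)×L_1(3.9) + 11×L_2(3.9) + 6×L_3(3.9)
P(3.9) = 13.622117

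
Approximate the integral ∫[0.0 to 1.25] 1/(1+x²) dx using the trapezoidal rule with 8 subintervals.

f(x) = 1/(1+x²)
a = 0.0, b = 1.25, n = 8
h = (b - a)/n = 0.156250

Trapezoidal rule: (h/2)[f(x₀) + 2f(x₁) + 2f(x₂) + ... + f(xₙ)]

x_0 = 0.0000, f(x_0) = 1.000000, coefficient = 1
x_1 = 0.1562, f(x_1) = 0.976168, coefficient = 2
x_2 = 0.3125, f(x_2) = 0.911032, coefficient = 2
x_3 = 0.4688, f(x_3) = 0.819856, coefficient = 2
x_4 = 0.6250, f(x_4) = 0.719101, coefficient = 2
x_5 = 0.7812, f(x_5) = 0.620982, coefficient = 2
x_6 = 0.9375, f(x_6) = 0.532225, coefficient = 2
x_7 = 1.0938, f(x_7) = 0.455313, coefficient = 2
x_8 = 1.2500, f(x_8) = 0.390244, coefficient = 1

I ≈ (0.156250/2) × 11.459598 = 0.895281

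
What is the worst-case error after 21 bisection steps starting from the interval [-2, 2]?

Bisection error bound: |error| ≤ (b-a)/2^n
|error| ≤ (2 - (-2))/2^21 = 4/2^21
|error| ≤ 0.0000019073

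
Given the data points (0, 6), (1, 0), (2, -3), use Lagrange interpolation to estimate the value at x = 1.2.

Lagrange interpolation formula:
P(x) = Σ yᵢ × Lᵢ(x)
where Lᵢ(x) = Π_{j≠i} (x - xⱼ)/(xᵢ - xⱼ)

L_0(1.2) = (1.2 - 1)/(0 - 1) × (1.2 - 2)/(0 - 2) = -0.080000
L_1(1.2) = (1.2 - 0)/(1 - 0) × (1.2 - 2)/(1 - 2) = 0.960000
L_2(1.2) = (1.2 - 0)/(2 - 0) × (1.2 - 1)/(2 - 1) = 0.120000

P(1.2) = 6×L_0(1.2) + 0×L_1(1.2) + (-3)×L_2(1.2)
P(1.2) = -0.840000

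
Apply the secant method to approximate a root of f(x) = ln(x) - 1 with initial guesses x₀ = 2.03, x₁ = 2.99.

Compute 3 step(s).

f(x) = ln(x) - 1
x₀ = 2.03, x₁ = 2.99

Secant formula: x_{n+1} = x_n - f(x_n)(x_n - x_{n-1})/(f(x_n) - f(x_{n-1}))

Iteration 1:
  f(2.030000) = -0.291964
  f(2.990000) = 0.095273
  x_2 = 2.990000 - 0.095273×(2.990000 - 2.030000)/(0.095273 - (-0.291964))
       = 2.753808
Iteration 2:
  f(2.990000) = 0.095273
  f(2.753808) = 0.012985
  x_3 = 2.753808 - 0.012985×(2.753808 - 2.990000)/(0.012985 - 0.095273)
       = 2.716538
Iteration 3:
  f(2.753808) = 0.012985
  f(2.716538) = -0.000642
  x_4 = 2.716538 - (-0.000642)×(2.716538 - 2.753808)/(-0.000642 - 0.012985)
       = 2.718293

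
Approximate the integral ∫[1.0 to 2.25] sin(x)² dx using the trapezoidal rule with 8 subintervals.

f(x) = sin(x)²
a = 1.0, b = 2.25, n = 8
h = (b - a)/n = 0.156250

Trapezoidal rule: (h/2)[f(x₀) + 2f(x₁) + 2f(x₂) + ... + f(xₙ)]

x_0 = 1.0000, f(x_0) = 0.708073, coefficient = 1
x_1 = 1.1562, f(x_1) = 0.837773, coefficient = 2
x_2 = 1.3125, f(x_2) = 0.934754, coefficient = 2
x_3 = 1.4688, f(x_3) = 0.989623, coefficient = 2
x_4 = 1.6250, f(x_4) = 0.997065, coefficient = 2
x_5 = 1.7812, f(x_5) = 0.956359, coefficient = 2
x_6 = 1.9375, f(x_6) = 0.871449, coefficient = 2
x_7 = 2.0938, f(x_7) = 0.750558, coefficient = 2
x_8 = 2.2500, f(x_8) = 0.605398, coefficient = 1

I ≈ (0.156250/2) × 13.988632 = 1.092862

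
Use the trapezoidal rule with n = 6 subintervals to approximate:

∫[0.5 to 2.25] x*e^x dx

f(x) = x*e^x
a = 0.5, b = 2.25, n = 6
h = (b - a)/n = 0.291667

Trapezoidal rule: (h/2)[f(x₀) + 2f(x₁) + 2f(x₂) + ... + f(xₙ)]

x_0 = 0.5000, f(x_0) = 0.824361, coefficient = 1
x_1 = 0.7917, f(x_1) = 1.747265, coefficient = 2
x_2 = 1.0833, f(x_2) = 3.200721, coefficient = 2
x_3 = 1.3750, f(x_3) = 5.438230, coefficient = 2
x_4 = 1.6667, f(x_4) = 8.824150, coefficient = 2
x_5 = 1.9583, f(x_5) = 13.879697, coefficient = 2
x_6 = 2.2500, f(x_6) = 21.347406, coefficient = 1

I ≈ (0.291667/2) × 88.351893 = 12.884651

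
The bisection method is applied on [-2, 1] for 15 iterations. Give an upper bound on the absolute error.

Bisection error bound: |error| ≤ (b-a)/2^n
|error| ≤ (1 - (-2))/2^15 = 3/2^15
|error| ≤ 0.0000915527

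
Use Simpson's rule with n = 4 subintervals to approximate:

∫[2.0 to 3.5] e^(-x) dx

f(x) = e^(-x)
a = 2.0, b = 3.5, n = 4
h = (b - a)/n = 0.375000

Simpson's rule: (h/3)[f(x₀) + 4f(x₁) + 2f(x₂) + ... + f(xₙ)]

x_0 = 2.0000, f(x_0) = 0.135335, coefficient = 1
x_1 = 2.3750, f(x_1) = 0.093014, coefficient = 4
x_2 = 2.7500, f(x_2) = 0.063928, coefficient = 2
x_3 = 3.1250, f(x_3) = 0.043937, coefficient = 4
x_4 = 3.5000, f(x_4) = 0.030197, coefficient = 1

I ≈ (0.375000/3) × 0.841194 = 0.105149
Exact value: 0.105138
Error: 0.000011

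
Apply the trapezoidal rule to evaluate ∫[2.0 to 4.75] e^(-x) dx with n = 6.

f(x) = e^(-x)
a = 2.0, b = 4.75, n = 6
h = (b - a)/n = 0.458333

Trapezoidal rule: (h/2)[f(x₀) + 2f(x₁) + 2f(x₂) + ... + f(xₙ)]

x_0 = 2.0000, f(x_0) = 0.135335, coefficient = 1
x_1 = 2.4583, f(x_1) = 0.085577, coefficient = 2
x_2 = 2.9167, f(x_2) = 0.054114, coefficient = 2
x_3 = 3.3750, f(x_3) = 0.034218, coefficient = 2
x_4 = 3.8333, f(x_4) = 0.021637, coefficient = 2
x_5 = 4.2917, f(x_5) = 0.013682, coefficient = 2
x_6 = 4.7500, f(x_6) = 0.008652, coefficient = 1

I ≈ (0.458333/2) × 0.562445 = 0.128894
Exact value: 0.126684
Error: 0.002210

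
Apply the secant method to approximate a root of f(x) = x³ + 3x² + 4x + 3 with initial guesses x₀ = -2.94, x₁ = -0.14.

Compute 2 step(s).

f(x) = x³ + 3x² + 4x + 3
x₀ = -2.94, x₁ = -0.14

Secant formula: x_{n+1} = x_n - f(x_n)(x_n - x_{n-1})/(f(x_n) - f(x_{n-1}))

Iteration 1:
  f(-2.940000) = -8.241384
  f(-0.140000) = 2.496056
  x_2 = -0.140000 - 2.496056×(-0.140000 - (-2.940000))/(2.496056 - (-8.241384))
       = -0.790896
Iteration 2:
  f(-0.140000) = 2.496056
  f(-0.790896) = 1.218247
  x_3 = -0.790896 - 1.218247×(-0.790896 - (-0.140000))/(1.218247 - 2.496056)
       = -1.411452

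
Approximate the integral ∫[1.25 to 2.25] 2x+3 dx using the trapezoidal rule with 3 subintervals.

f(x) = 2x+3
a = 1.25, b = 2.25, n = 3
h = (b - a)/n = 0.333333

Trapezoidal rule: (h/2)[f(x₀) + 2f(x₁) + 2f(x₂) + ... + f(xₙ)]

x_0 = 1.2500, f(x_0) = 5.500000, coefficient = 1
x_1 = 1.5833, f(x_1) = 6.166667, coefficient = 2
x_2 = 1.9167, f(x_2) = 6.833333, coefficient = 2
x_3 = 2.2500, f(x_3) = 7.500000, coefficient = 1

I ≈ (0.333333/2) × 39.000000 = 6.500000
Exact value: 6.500000
Error: 0.000000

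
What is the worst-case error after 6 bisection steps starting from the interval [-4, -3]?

Bisection error bound: |error| ≤ (b-a)/2^n
|error| ≤ (-3 - (-4))/2^6 = 1/2^6
|error| ≤ 0.0156250000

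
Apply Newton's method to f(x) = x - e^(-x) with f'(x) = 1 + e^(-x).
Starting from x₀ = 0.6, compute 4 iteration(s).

f(x) = x - e^(-x)
f'(x) = 1 + e^(-x)
x₀ = 0.6

Newton-Raphson formula: x_{n+1} = x_n - f(x_n)/f'(x_n)

Iteration 1:
  f(0.600000) = 0.051188
  f'(0.600000) = 1.548812
  x_1 = 0.600000 - 0.051188/1.548812 = 0.566950
Iteration 2:
  f(0.566950) = -0.000303
  f'(0.566950) = 1.567253
  x_2 = 0.566950 - (-0.000303)/1.567253 = 0.567143
Iteration 3:
  f(0.567143) = 0.000000
  f'(0.567143) = 1.567143
  x_3 = 0.567143 - 0.000000/1.567143 = 0.567143
Iteration 4:
  f(0.567143) = 0.000000
  f'(0.567143) = 1.567143
  x_4 = 0.567143 - 0.000000/1.567143 = 0.567143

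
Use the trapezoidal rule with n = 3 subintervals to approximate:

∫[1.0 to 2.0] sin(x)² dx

f(x) = sin(x)²
a = 1.0, b = 2.0, n = 3
h = (b - a)/n = 0.333333

Trapezoidal rule: (h/2)[f(x₀) + 2f(x₁) + 2f(x₂) + ... + f(xₙ)]

x_0 = 1.0000, f(x_0) = 0.708073, coefficient = 1
x_1 = 1.3333, f(x_1) = 0.944663, coefficient = 2
x_2 = 1.6667, f(x_2) = 0.990837, coefficient = 2
x_3 = 2.0000, f(x_3) = 0.826822, coefficient = 1

I ≈ (0.333333/2) × 5.405896 = 0.900983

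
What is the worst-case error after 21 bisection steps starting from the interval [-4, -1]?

Bisection error bound: |error| ≤ (b-a)/2^n
|error| ≤ (-1 - (-4))/2^21 = 3/2^21
|error| ≤ 0.0000014305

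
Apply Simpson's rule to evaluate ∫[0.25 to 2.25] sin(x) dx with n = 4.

f(x) = sin(x)
a = 0.25, b = 2.25, n = 4
h = (b - a)/n = 0.500000

Simpson's rule: (h/3)[f(x₀) + 4f(x₁) + 2f(x₂) + ... + f(xₙ)]

x_0 = 0.2500, f(x_0) = 0.247404, coefficient = 1
x_1 = 0.7500, f(x_1) = 0.681639, coefficient = 4
x_2 = 1.2500, f(x_2) = 0.948985, coefficient = 2
x_3 = 1.7500, f(x_3) = 0.983986, coefficient = 4
x_4 = 2.2500, f(x_4) = 0.778073, coefficient = 1

I ≈ (0.500000/3) × 9.585945 = 1.597658
Exact value: 1.597086
Error: 0.000571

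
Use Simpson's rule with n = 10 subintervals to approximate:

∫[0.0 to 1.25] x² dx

f(x) = x²
a = 0.0, b = 1.25, n = 10
h = (b - a)/n = 0.125000

Simpson's rule: (h/3)[f(x₀) + 4f(x₁) + 2f(x₂) + ... + f(xₙ)]

x_0 = 0.0000, f(x_0) = 0.000000, coefficient = 1
x_1 = 0.1250, f(x_1) = 0.015625, coefficient = 4
x_2 = 0.2500, f(x_2) = 0.062500, coefficient = 2
x_3 = 0.3750, f(x_3) = 0.140625, coefficient = 4
x_4 = 0.5000, f(x_4) = 0.250000, coefficient = 2
x_5 = 0.6250, f(x_5) = 0.390625, coefficient = 4
x_6 = 0.7500, f(x_6) = 0.562500, coefficient = 2
x_7 = 0.8750, f(x_7) = 0.765625, coefficient = 4
x_8 = 1.0000, f(x_8) = 1.000000, coefficient = 2
x_9 = 1.1250, f(x_9) = 1.265625, coefficient = 4
x_10 = 1.2500, f(x_10) = 1.562500, coefficient = 1

I ≈ (0.125000/3) × 15.625000 = 0.651042
Exact value: 0.651042
Error: 0.000000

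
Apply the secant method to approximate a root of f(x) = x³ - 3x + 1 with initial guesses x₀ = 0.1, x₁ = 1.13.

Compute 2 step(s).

f(x) = x³ - 3x + 1
x₀ = 0.1, x₁ = 1.13

Secant formula: x_{n+1} = x_n - f(x_n)(x_n - x_{n-1})/(f(x_n) - f(x_{n-1}))

Iteration 1:
  f(0.100000) = 0.701000
  f(1.130000) = -0.947103
  x_2 = 1.130000 - (-0.947103)×(1.130000 - 0.100000)/(-0.947103 - 0.701000)
       = 0.538098
Iteration 2:
  f(1.130000) = -0.947103
  f(0.538098) = -0.458487
  x_3 = 0.538098 - (-0.458487)×(0.538098 - 1.130000)/(-0.458487 - (-0.947103))
       = -0.017307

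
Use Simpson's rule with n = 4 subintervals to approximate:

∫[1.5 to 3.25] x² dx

f(x) = x²
a = 1.5, b = 3.25, n = 4
h = (b - a)/n = 0.437500

Simpson's rule: (h/3)[f(x₀) + 4f(x₁) + 2f(x₂) + ... + f(xₙ)]

x_0 = 1.5000, f(x_0) = 2.250000, coefficient = 1
x_1 = 1.9375, f(x_1) = 3.753906, coefficient = 4
x_2 = 2.3750, f(x_2) = 5.640625, coefficient = 2
x_3 = 2.8125, f(x_3) = 7.910156, coefficient = 4
x_4 = 3.2500, f(x_4) = 10.562500, coefficient = 1

I ≈ (0.437500/3) × 70.750000 = 10.317708
Exact value: 10.317708
Error: 0.000000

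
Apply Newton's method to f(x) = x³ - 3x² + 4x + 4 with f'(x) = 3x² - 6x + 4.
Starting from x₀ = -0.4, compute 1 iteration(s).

f(x) = x³ - 3x² + 4x + 4
f'(x) = 3x² - 6x + 4
x₀ = -0.4

Newton-Raphson formula: x_{n+1} = x_n - f(x_n)/f'(x_n)

Iteration 1:
  f(-0.400000) = 1.856000
  f'(-0.400000) = 6.880000
  x_1 = -0.400000 - 1.856000/6.880000 = -0.669767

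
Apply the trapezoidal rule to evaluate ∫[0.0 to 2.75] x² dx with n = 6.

f(x) = x²
a = 0.0, b = 2.75, n = 6
h = (b - a)/n = 0.458333

Trapezoidal rule: (h/2)[f(x₀) + 2f(x₁) + 2f(x₂) + ... + f(xₙ)]

x_0 = 0.0000, f(x_0) = 0.000000, coefficient = 1
x_1 = 0.4583, f(x_1) = 0.210069, coefficient = 2
x_2 = 0.9167, f(x_2) = 0.840278, coefficient = 2
x_3 = 1.3750, f(x_3) = 1.890625, coefficient = 2
x_4 = 1.8333, f(x_4) = 3.361111, coefficient = 2
x_5 = 2.2917, f(x_5) = 5.251736, coefficient = 2
x_6 = 2.7500, f(x_6) = 7.562500, coefficient = 1

I ≈ (0.458333/2) × 30.670139 = 7.028573
Exact value: 6.932292
Error: 0.096282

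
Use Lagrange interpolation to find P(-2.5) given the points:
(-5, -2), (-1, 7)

Lagrange interpolation formula:
P(x) = Σ yᵢ × Lᵢ(x)
where Lᵢ(x) = Π_{j≠i} (x - xⱼ)/(xᵢ - xⱼ)

L_0(-2.5) = (-2.5 - (-1))/(-5 - (-1)) = 0.375000
L_1(-2.5) = (-2.5 - (-5))/(-1 - (-5)) = 0.625000

P(-2.5) = (-2)×L_0(-2.5) + 7×L_1(-2.5)
P(-2.5) = 3.625000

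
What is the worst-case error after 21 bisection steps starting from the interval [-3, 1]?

Bisection error bound: |error| ≤ (b-a)/2^n
|error| ≤ (1 - (-3))/2^21 = 4/2^21
|error| ≤ 0.0000019073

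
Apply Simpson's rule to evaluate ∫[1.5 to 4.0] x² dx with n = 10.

f(x) = x²
a = 1.5, b = 4.0, n = 10
h = (b - a)/n = 0.250000

Simpson's rule: (h/3)[f(x₀) + 4f(x₁) + 2f(x₂) + ... + f(xₙ)]

x_0 = 1.5000, f(x_0) = 2.250000, coefficient = 1
x_1 = 1.7500, f(x_1) = 3.062500, coefficient = 4
x_2 = 2.0000, f(x_2) = 4.000000, coefficient = 2
x_3 = 2.2500, f(x_3) = 5.062500, coefficient = 4
x_4 = 2.5000, f(x_4) = 6.250000, coefficient = 2
x_5 = 2.7500, f(x_5) = 7.562500, coefficient = 4
x_6 = 3.0000, f(x_6) = 9.000000, coefficient = 2
x_7 = 3.2500, f(x_7) = 10.562500, coefficient = 4
x_8 = 3.5000, f(x_8) = 12.250000, coefficient = 2
x_9 = 3.7500, f(x_9) = 14.062500, coefficient = 4
x_10 = 4.0000, f(x_10) = 16.000000, coefficient = 1

I ≈ (0.250000/3) × 242.500000 = 20.208333
Exact value: 20.208333
Error: 0.000000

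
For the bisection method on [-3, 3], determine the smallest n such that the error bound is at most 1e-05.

We need (b-a)/2^n ≤ 1e-05
(3 - (-3))/2^n ≤ 1e-05
6/2^n ≤ 1e-05
2^n ≥ 600000
n ≥ log₂(600000) = 19.19
n ≥ 20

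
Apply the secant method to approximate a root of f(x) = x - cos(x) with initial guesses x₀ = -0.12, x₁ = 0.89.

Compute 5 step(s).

f(x) = x - cos(x)
x₀ = -0.12, x₁ = 0.89

Secant formula: x_{n+1} = x_n - f(x_n)(x_n - x_{n-1})/(f(x_n) - f(x_{n-1}))

Iteration 1:
  f(-0.120000) = -1.112809
  f(0.890000) = 0.260588
  x_2 = 0.890000 - 0.260588×(0.890000 - (-0.120000))/(0.260588 - (-1.112809))
       = 0.698363
Iteration 2:
  f(0.890000) = 0.260588
  f(0.698363) = -0.067533
  x_3 = 0.698363 - (-0.067533)×(0.698363 - 0.890000)/(-0.067533 - 0.260588)
       = 0.737805
Iteration 3:
  f(0.698363) = -0.067533
  f(0.737805) = -0.002142
  x_4 = 0.737805 - (-0.002142)×(0.737805 - 0.698363)/(-0.002142 - (-0.067533))
       = 0.739097
Iteration 4:
  f(0.737805) = -0.002142
  f(0.739097) = 0.000020
  x_5 = 0.739097 - 0.000020×(0.739097 - 0.737805)/(0.000020 - (-0.002142))
       = 0.739085
Iteration 5:
  f(0.739097) = 0.000020
  f(0.739085) = 0.000000
  x_6 = 0.739085 - 0.000000×(0.739085 - 0.739097)/(0.000000 - 0.000020)
       = 0.739085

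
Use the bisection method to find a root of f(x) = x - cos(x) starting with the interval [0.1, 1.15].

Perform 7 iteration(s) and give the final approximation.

f(x) = x - cos(x)
Initial interval: [0.1, 1.15]

Iteration 1:
  c_1 = (0.100000 + 1.150000)/2 = 0.625000
  f(c_1) = f(0.625000) = -0.185963
  f(a) × f(c) ≥ 0, new interval: [0.625000, 1.150000]
Iteration 2:
  c_2 = (0.625000 + 1.150000)/2 = 0.887500
  f(c_2) = f(0.887500) = 0.256147
  f(a) × f(c) < 0, new interval: [0.625000, 0.887500]
Iteration 3:
  c_3 = (0.625000 + 0.887500)/2 = 0.756250
  f(c_3) = f(0.756250) = 0.028836
  f(a) × f(c) < 0, new interval: [0.625000, 0.756250]
Iteration 4:
  c_4 = (0.625000 + 0.756250)/2 = 0.690625
  f(c_4) = f(0.690625) = -0.080223
  f(a) × f(c) ≥ 0, new interval: [0.690625, 0.756250]
Iteration 5:
  c_5 = (0.690625 + 0.756250)/2 = 0.723437
  f(c_5) = f(0.723437) = -0.026097
  f(a) × f(c) ≥ 0, new interval: [0.723437, 0.756250]
Iteration 6:
  c_6 = (0.723437 + 0.756250)/2 = 0.739844
  f(c_6) = f(0.739844) = 0.001270
  f(a) × f(c) < 0, new interval: [0.723437, 0.739844]
Iteration 7:
  c_7 = (0.723437 + 0.739844)/2 = 0.731641
  f(c_7) = f(0.731641) = -0.012439
  f(a) × f(c) ≥ 0, new interval: [0.731641, 0.739844]

After 7 iteration(s), the approximation is c_7 = 0.731641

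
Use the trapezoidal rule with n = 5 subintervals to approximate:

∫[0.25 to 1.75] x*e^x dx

f(x) = x*e^x
a = 0.25, b = 1.75, n = 5
h = (b - a)/n = 0.300000

Trapezoidal rule: (h/2)[f(x₀) + 2f(x₁) + 2f(x₂) + ... + f(xₙ)]

x_0 = 0.2500, f(x_0) = 0.321006, coefficient = 1
x_1 = 0.5500, f(x_1) = 0.953289, coefficient = 2
x_2 = 0.8500, f(x_2) = 1.988700, coefficient = 2
x_3 = 1.1500, f(x_3) = 3.631922, coefficient = 2
x_4 = 1.4500, f(x_4) = 6.181516, coefficient = 2
x_5 = 1.7500, f(x_5) = 10.070555, coefficient = 1

I ≈ (0.300000/2) × 35.902415 = 5.385362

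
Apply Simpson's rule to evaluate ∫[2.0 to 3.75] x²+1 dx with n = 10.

f(x) = x²+1
a = 2.0, b = 3.75, n = 10
h = (b - a)/n = 0.175000

Simpson's rule: (h/3)[f(x₀) + 4f(x₁) + 2f(x₂) + ... + f(xₙ)]

x_0 = 2.0000, f(x_0) = 5.000000, coefficient = 1
x_1 = 2.1750, f(x_1) = 5.730625, coefficient = 4
x_2 = 2.3500, f(x_2) = 6.522500, coefficient = 2
x_3 = 2.5250, f(x_3) = 7.375625, coefficient = 4
x_4 = 2.7000, f(x_4) = 8.290000, coefficient = 2
x_5 = 2.8750, f(x_5) = 9.265625, coefficient = 4
x_6 = 3.0500, f(x_6) = 10.302500, coefficient = 2
x_7 = 3.2250, f(x_7) = 11.400625, coefficient = 4
x_8 = 3.4000, f(x_8) = 12.560000, coefficient = 2
x_9 = 3.5750, f(x_9) = 13.780625, coefficient = 4
x_10 = 3.7500, f(x_10) = 15.062500, coefficient = 1

I ≈ (0.175000/3) × 285.625000 = 16.661458
Exact value: 16.661458
Error: 0.000000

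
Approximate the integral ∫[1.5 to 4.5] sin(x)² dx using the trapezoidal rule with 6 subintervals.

f(x) = sin(x)²
a = 1.5, b = 4.5, n = 6
h = (b - a)/n = 0.500000

Trapezoidal rule: (h/2)[f(x₀) + 2f(x₁) + 2f(x₂) + ... + f(xₙ)]

x_0 = 1.5000, f(x_0) = 0.994996, coefficient = 1
x_1 = 2.0000, f(x_1) = 0.826822, coefficient = 2
x_2 = 2.5000, f(x_2) = 0.358169, coefficient = 2
x_3 = 3.0000, f(x_3) = 0.019915, coefficient = 2
x_4 = 3.5000, f(x_4) = 0.123049, coefficient = 2
x_5 = 4.0000, f(x_5) = 0.572750, coefficient = 2
x_6 = 4.5000, f(x_6) = 0.955565, coefficient = 1

I ≈ (0.500000/2) × 5.751970 = 1.437993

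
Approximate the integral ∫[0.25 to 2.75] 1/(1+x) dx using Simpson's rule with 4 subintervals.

f(x) = 1/(1+x)
a = 0.25, b = 2.75, n = 4
h = (b - a)/n = 0.625000

Simpson's rule: (h/3)[f(x₀) + 4f(x₁) + 2f(x₂) + ... + f(xₙ)]

x_0 = 0.2500, f(x_0) = 0.800000, coefficient = 1
x_1 = 0.8750, f(x_1) = 0.533333, coefficient = 4
x_2 = 1.5000, f(x_2) = 0.400000, coefficient = 2
x_3 = 2.1250, f(x_3) = 0.320000, coefficient = 4
x_4 = 2.7500, f(x_4) = 0.266667, coefficient = 1

I ≈ (0.625000/3) × 5.280000 = 1.100000
Exact value: 1.098612
Error: 0.001388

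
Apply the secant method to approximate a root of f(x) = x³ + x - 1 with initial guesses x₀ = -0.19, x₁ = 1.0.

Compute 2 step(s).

f(x) = x³ + x - 1
x₀ = -0.19, x₁ = 1.0

Secant formula: x_{n+1} = x_n - f(x_n)(x_n - x_{n-1})/(f(x_n) - f(x_{n-1}))

Iteration 1:
  f(-0.190000) = -1.196859
  f(1.000000) = 1.000000
  x_2 = 1.000000 - 1.000000×(1.000000 - (-0.190000))/(1.000000 - (-1.196859))
       = 0.458318
Iteration 2:
  f(1.000000) = 1.000000
  f(0.458318) = -0.445411
  x_3 = 0.458318 - (-0.445411)×(0.458318 - 1.000000)/(-0.445411 - 1.000000)
       = 0.625240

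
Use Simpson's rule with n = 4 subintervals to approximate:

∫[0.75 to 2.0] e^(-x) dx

f(x) = e^(-x)
a = 0.75, b = 2.0, n = 4
h = (b - a)/n = 0.312500

Simpson's rule: (h/3)[f(x₀) + 4f(x₁) + 2f(x₂) + ... + f(xₙ)]

x_0 = 0.7500, f(x_0) = 0.472367, coefficient = 1
x_1 = 1.0625, f(x_1) = 0.345591, coefficient = 4
x_2 = 1.3750, f(x_2) = 0.252840, coefficient = 2
x_3 = 1.6875, f(x_3) = 0.184981, coefficient = 4
x_4 = 2.0000, f(x_4) = 0.135335, coefficient = 1

I ≈ (0.312500/3) × 3.235670 = 0.337049
Exact value: 0.337031
Error: 0.000018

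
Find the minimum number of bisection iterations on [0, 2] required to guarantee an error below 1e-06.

We need (b-a)/2^n ≤ 1e-06
(2 - 0)/2^n ≤ 1e-06
2/2^n ≤ 1e-06
2^n ≥ 2000000
n ≥ log₂(2000000) = 20.93
n ≥ 21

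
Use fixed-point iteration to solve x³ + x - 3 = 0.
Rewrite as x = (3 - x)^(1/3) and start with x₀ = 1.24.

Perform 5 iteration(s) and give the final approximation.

Equation: x³ + x - 3 = 0
Fixed-point form: x = (3 - x)^(1/3)
x₀ = 1.24

x_1 = g(1.240000) = 1.207362
x_2 = g(1.207362) = 1.214780
x_3 = g(1.214780) = 1.213102
x_4 = g(1.213102) = 1.213482
x_5 = g(1.213482) = 1.213396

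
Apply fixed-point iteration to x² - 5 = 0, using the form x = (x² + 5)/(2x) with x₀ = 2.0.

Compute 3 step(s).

Equation: x² - 5 = 0
Fixed-point form: x = (x² + 5)/(2x)
x₀ = 2.0

x_1 = g(2.000000) = 2.250000
x_2 = g(2.250000) = 2.236111
x_3 = g(2.236111) = 2.236068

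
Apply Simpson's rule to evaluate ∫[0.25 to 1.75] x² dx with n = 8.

f(x) = x²
a = 0.25, b = 1.75, n = 8
h = (b - a)/n = 0.187500

Simpson's rule: (h/3)[f(x₀) + 4f(x₁) + 2f(x₂) + ... + f(xₙ)]

x_0 = 0.2500, f(x_0) = 0.062500, coefficient = 1
x_1 = 0.4375, f(x_1) = 0.191406, coefficient = 4
x_2 = 0.6250, f(x_2) = 0.390625, coefficient = 2
x_3 = 0.8125, f(x_3) = 0.660156, coefficient = 4
x_4 = 1.0000, f(x_4) = 1.000000, coefficient = 2
x_5 = 1.1875, f(x_5) = 1.410156, coefficient = 4
x_6 = 1.3750, f(x_6) = 1.890625, coefficient = 2
x_7 = 1.5625, f(x_7) = 2.441406, coefficient = 4
x_8 = 1.7500, f(x_8) = 3.062500, coefficient = 1

I ≈ (0.187500/3) × 28.500000 = 1.781250
Exact value: 1.781250
Error: 0.000000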